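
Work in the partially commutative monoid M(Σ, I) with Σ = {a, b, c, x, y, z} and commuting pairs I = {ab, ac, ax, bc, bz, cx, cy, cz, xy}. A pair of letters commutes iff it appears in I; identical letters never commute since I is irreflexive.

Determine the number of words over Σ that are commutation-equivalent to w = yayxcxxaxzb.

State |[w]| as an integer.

1925

drop 0:y onto floor
drop 1:a onto {0:y}
drop 2:y onto {1:a}
drop 3:x onto floor
drop 4:c onto floor
drop 5:x onto {3:x}
drop 6:x onto {5:x}
drop 7:a onto {2:y}
drop 8:x onto {6:x}
drop 9:z onto {7:a, 8:x}
drop 10:b onto {2:y, 8:x}
ground layer = {0:y, 3:x, 4:c}
drop-orders for the pieces not yet dropped (sum over which currently-grounded one goes next):
  1 to go: {4} 1  {9} 1  {10} 1
  2 to go: {4,9} 2  {4,10} 2  {7,9} 1  {9,10} 2
  3 to go: {4,7,9} 3  {4,9,10} 6  {7,9,10} 3  {8,9,10} 2
  4 to go: {2,7,9,10} 3  {4,7,9,10} 12  {4,8,9,10} 8  {6,8,9,10} 2  {7,8,9,10} 5
  5 to go: {1,2,7,9,10} 3  {2,4,7,9,10} 15  {2,7,8,9,10} 8  {4,6,8,9,10} 10  {4,7,8,9,10} 25  {5,6,8,9,10} 2  {6,7,8,9,10} 7
  6 to go: {0,1,2,7,9,10} 3  {1,2,4,7,9,10} 18  {1,2,7,8,9,10} 11  {2,4,7,8,9,10} 48  {2,6,7,8,9,10} 15  {3,5,6,8,9,10} 2  {4,5,6,8,9,10} 12  {4,6,7,8,9,10} 42  {5,6,7,8,9,10} 9
  7 to go: {0,1,2,4,7,9,10} 21  {0,1,2,7,8,9,10} 14  {1,2,4,7,8,9,10} 77  {1,2,6,7,8,9,10} 26  {2,4,6,7,8,9,10} 105  {2,5,6,7,8,9,10} 24  {3,4,5,6,8,9,10} 14  {3,5,6,7,8,9,10} 11  {4,5,6,7,8,9,10} 63
  8 to go: {0,1,2,4,7,8,9,10} 112  {0,1,2,6,7,8,9,10} 40  {1,2,4,6,7,8,9,10} 208  {1,2,5,6,7,8,9,10} 50  {2,3,5,6,7,8,9,10} 35  {2,4,5,6,7,8,9,10} 192  {3,4,5,6,7,8,9,10} 88
  9 to go: {0,1,2,4,6,7,8,9,10} 360  {0,1,2,5,6,7,8,9,10} 90  {1,2,3,5,6,7,8,9,10} 85  {1,2,4,5,6,7,8,9,10} 450  {2,3,4,5,6,7,8,9,10} 315
  if 0:y drops first: 850 orders
  if 3:x drops first: 900 orders
  if 4:c drops first: 175 orders
heap linearizations: 1925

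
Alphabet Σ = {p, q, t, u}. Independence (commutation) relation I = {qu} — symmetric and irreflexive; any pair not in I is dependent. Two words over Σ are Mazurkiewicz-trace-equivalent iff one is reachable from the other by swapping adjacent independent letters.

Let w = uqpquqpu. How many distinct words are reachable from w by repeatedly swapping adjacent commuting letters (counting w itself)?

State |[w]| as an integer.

drop 0:u onto floor
drop 1:q onto floor
drop 2:p onto {0:u, 1:q}
drop 3:q onto {2:p}
drop 4:u onto {2:p}
drop 5:q onto {3:q}
drop 6:p onto {4:u, 5:q}
drop 7:u onto {6:p}
ground layer = {0:u, 1:q}
drop-orders for the pieces not yet dropped (sum over which currently-grounded one goes next):
  1 to go: {7} 1
  2 to go: {6,7} 1
  3 to go: {4,6,7} 1  {5,6,7} 1
  4 to go: {3,5,6,7} 1  {4,5,6,7} 2
  5 to go: {3,4,5,6,7} 3
  6 to go: {2,3,4,5,6,7} 3
  if 0:u drops first: 3 orders
  if 1:q drops first: 3 orders
heap linearizations: 6

6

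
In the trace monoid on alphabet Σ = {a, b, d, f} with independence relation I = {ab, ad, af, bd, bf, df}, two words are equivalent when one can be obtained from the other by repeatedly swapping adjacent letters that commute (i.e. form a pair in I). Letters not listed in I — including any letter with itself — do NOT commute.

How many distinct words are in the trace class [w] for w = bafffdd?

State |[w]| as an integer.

420

0(b) covers ∅
1(a) covers ∅
2(f) covers ∅
3(f) covers 2:f
4(f) covers 3:f
5(d) covers ∅
6(d) covers 5:d
floor of heap: 0:b, 1:a, 2:f, 5:d
completions by unplaced set U, small U first (add the entries for U minus each lowest piece of U):
  |U|=1: {0}:1  {1}:1  {4}:1  {6}:1
  |U|=2: {0,1}:2  {0,4}:2  {0,6}:2  {1,4}:2  {1,6}:2  {3,4}:1  {4,6}:2  {5,6}:1
  |U|=3: {0,1,4}:6  {0,1,6}:6  {0,3,4}:3  {0,4,6}:6  {0,5,6}:3  {1,3,4}:3  {1,4,6}:6  {1,5,6}:3  {2,3,4}:1  {3,4,6}:3  {4,5,6}:3
  |U|=4: {0,1,3,4}:12  {0,1,4,6}:24  {0,1,5,6}:12  {0,2,3,4}:4  {0,3,4,6}:12  {0,4,5,6}:12  {1,2,3,4}:4  {1,3,4,6}:12  {1,4,5,6}:12  {2,3,4,6}:4  {3,4,5,6}:6
  |U|=5: {0,1,2,3,4}:20  {0,1,3,4,6}:60  {0,1,4,5,6}:60  {0,2,3,4,6}:20  {0,3,4,5,6}:30  {1,2,3,4,6}:20  {1,3,4,5,6}:30  {2,3,4,5,6}:10
  start at 0(b): 60
  start at 1(a): 60
  start at 2(f): 180
  start at 5(d): 120
sum over floor = 420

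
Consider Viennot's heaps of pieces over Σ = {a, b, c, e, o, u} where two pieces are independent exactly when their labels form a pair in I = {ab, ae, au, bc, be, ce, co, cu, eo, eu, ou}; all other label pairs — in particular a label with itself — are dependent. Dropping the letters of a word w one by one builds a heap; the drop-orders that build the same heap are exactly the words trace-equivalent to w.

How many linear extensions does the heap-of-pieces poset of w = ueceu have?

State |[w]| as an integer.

30

drop 0:u onto floor
drop 1:e onto floor
drop 2:c onto floor
drop 3:e onto {1:e}
drop 4:u onto {0:u}
ground layer = {0:u, 1:e, 2:c}
drop-orders for the pieces not yet dropped (sum over which currently-grounded one goes next):
  1 to go: {2} 1  {3} 1  {4} 1
  2 to go: {0,4} 1  {1,3} 1  {2,3} 2  {2,4} 2  {3,4} 2
  3 to go: {0,2,4} 3  {0,3,4} 3  {1,2,3} 3  {1,3,4} 3  {2,3,4} 6
  if 0:u drops first: 12 orders
  if 1:e drops first: 12 orders
  if 2:c drops first: 6 orders
heap linearizations: 30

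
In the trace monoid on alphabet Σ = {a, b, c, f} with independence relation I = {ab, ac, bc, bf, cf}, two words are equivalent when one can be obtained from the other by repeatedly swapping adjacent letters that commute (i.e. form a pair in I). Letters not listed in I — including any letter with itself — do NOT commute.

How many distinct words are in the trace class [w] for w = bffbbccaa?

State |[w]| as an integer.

#0=b has no predecessor
#1=f has no predecessor
#2=f depends on [1:f]
#3=b depends on [0:b]
#4=b depends on [3:b]
#5=c has no predecessor
#6=c depends on [5:c]
#7=a depends on [2:f]
#8=a depends on [7:a]
sources: [0:b, 1:f, 5:c]
N(rest) = Σ N(rest − s) over sources s of rest; N(one piece) = 1:
  size 1 → [4]=1  [6]=1  [8]=1
  size 2 → [3,4]=1  [4,6]=2  [4,8]=2  [5,6]=1  [6,8]=2  [7,8]=1
  size 3 → [0,3,4]=1  [2,7,8]=1  [3,4,6]=3  [3,4,8]=3  [4,5,6]=3  [4,6,8]=6  [4,7,8]=3  [5,6,8]=3  [6,7,8]=3
  size 4 → [0,3,4,6]=4  [0,3,4,8]=4  [1,2,7,8]=1  [2,4,7,8]=4  [2,6,7,8]=4  [3,4,5,6]=6  [3,4,6,8]=12  [3,4,7,8]=6  [4,5,6,8]=12  [4,6,7,8]=12  [5,6,7,8]=6
  size 5 → [0,3,4,5,6]=10  [0,3,4,6,8]=20  [0,3,4,7,8]=10  [1,2,4,7,8]=5  [1,2,6,7,8]=5  [2,3,4,7,8]=10  [2,4,6,7,8]=20  [2,5,6,7,8]=10  [3,4,5,6,8]=30  [3,4,6,7,8]=30  [4,5,6,7,8]=30
  size 6 → [0,2,3,4,7,8]=20  [0,3,4,5,6,8]=60  [0,3,4,6,7,8]=60  [1,2,3,4,7,8]=15  [1,2,4,6,7,8]=30  [1,2,5,6,7,8]=15  [2,3,4,6,7,8]=60  [2,4,5,6,7,8]=60  [3,4,5,6,7,8]=90
  size 7 → [0,1,2,3,4,7,8]=35  [0,2,3,4,6,7,8]=140  [0,3,4,5,6,7,8]=210  [1,2,3,4,6,7,8]=105  [1,2,4,5,6,7,8]=105  [2,3,4,5,6,7,8]=210
  first=0(b) contributes 420
  first=1(f) contributes 560
  first=5(c) contributes 280
|[w]| = 1260

1260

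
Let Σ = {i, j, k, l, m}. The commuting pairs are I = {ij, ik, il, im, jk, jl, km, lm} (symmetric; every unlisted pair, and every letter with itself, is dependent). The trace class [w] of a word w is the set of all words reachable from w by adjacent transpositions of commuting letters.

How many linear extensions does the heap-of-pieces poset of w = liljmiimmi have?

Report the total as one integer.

#0=l has no predecessor
#1=i has no predecessor
#2=l depends on [0:l]
#3=j has no predecessor
#4=m depends on [3:j]
#5=i depends on [1:i]
#6=i depends on [5:i]
#7=m depends on [4:m]
#8=m depends on [7:m]
#9=i depends on [6:i]
sources: [0:l, 1:i, 3:j]
N(rest) = Σ N(rest − s) over sources s of rest; N(one piece) = 1:
  size 1 → [2]=1  [8]=1  [9]=1
  size 2 → [0,2]=1  [2,8]=2  [2,9]=2  [6,9]=1  [7,8]=1  [8,9]=2
  size 3 → [0,2,8]=3  [0,2,9]=3  [2,6,9]=3  [2,7,8]=3  [2,8,9]=6  [4,7,8]=1  [5,6,9]=1  [6,8,9]=3  [7,8,9]=3
  size 4 → [0,2,6,9]=6  [0,2,7,8]=6  [0,2,8,9]=12  [1,5,6,9]=1  [2,4,7,8]=4  [2,5,6,9]=4  [2,6,8,9]=12  [2,7,8,9]=12  [3,4,7,8]=1  [4,7,8,9]=4  [5,6,8,9]=4  [6,7,8,9]=6
  size 5 → [0,2,4,7,8]=10  [0,2,5,6,9]=10  [0,2,6,8,9]=30  [0,2,7,8,9]=30  [1,2,5,6,9]=5  [1,5,6,8,9]=5  [2,3,4,7,8]=5  [2,4,7,8,9]=20  [2,5,6,8,9]=20  [2,6,7,8,9]=30  [3,4,7,8,9]=5  [4,6,7,8,9]=10  [5,6,7,8,9]=10
  size 6 → [0,1,2,5,6,9]=15  [0,2,3,4,7,8]=15  [0,2,4,7,8,9]=60  [0,2,5,6,8,9]=60  [0,2,6,7,8,9]=90  [1,2,5,6,8,9]=30  [1,5,6,7,8,9]=15  [2,3,4,7,8,9]=30  [2,4,6,7,8,9]=60  [2,5,6,7,8,9]=60  [3,4,6,7,8,9]=15  [4,5,6,7,8,9]=20
  size 7 → [0,1,2,5,6,8,9]=105  [0,2,3,4,7,8,9]=105  [0,2,4,6,7,8,9]=210  [0,2,5,6,7,8,9]=210  [1,2,5,6,7,8,9]=105  [1,4,5,6,7,8,9]=35  [2,3,4,6,7,8,9]=105  [2,4,5,6,7,8,9]=140  [3,4,5,6,7,8,9]=35
  size 8 → [0,1,2,5,6,7,8,9]=420  [0,2,3,4,6,7,8,9]=420  [0,2,4,5,6,7,8,9]=560  [1,2,4,5,6,7,8,9]=280  [1,3,4,5,6,7,8,9]=70  [2,3,4,5,6,7,8,9]=280
  first=0(l) contributes 630
  first=1(i) contributes 1260
  first=3(j) contributes 1260
|[w]| = 3150

3150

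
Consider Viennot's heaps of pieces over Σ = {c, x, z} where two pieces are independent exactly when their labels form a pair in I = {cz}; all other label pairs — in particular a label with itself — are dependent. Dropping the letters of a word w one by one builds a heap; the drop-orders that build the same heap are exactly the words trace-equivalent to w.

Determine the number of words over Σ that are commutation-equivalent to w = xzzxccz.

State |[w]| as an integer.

3

0(x) covers ∅
1(z) covers 0:x
2(z) covers 1:z
3(x) covers 2:z
4(c) covers 3:x
5(c) covers 4:c
6(z) covers 3:x
floor of heap: 0:x
completions by unplaced set U, small U first (add the entries for U minus each lowest piece of U):
  |U|=1: {5}:1  {6}:1
  |U|=2: {4,5}:1  {5,6}:2
  |U|=3: {4,5,6}:3
  |U|=4: {3,4,5,6}:3
  |U|=5: {2,3,4,5,6}:3
  start at 0(x): 3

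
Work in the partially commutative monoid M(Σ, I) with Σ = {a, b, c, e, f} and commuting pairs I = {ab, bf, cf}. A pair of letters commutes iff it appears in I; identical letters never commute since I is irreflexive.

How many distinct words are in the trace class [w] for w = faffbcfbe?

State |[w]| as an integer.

40

0(f) covers ∅
1(a) covers 0:f
2(f) covers 1:a
3(f) covers 2:f
4(b) covers ∅
5(c) covers 1:a, 4:b
6(f) covers 3:f
7(b) covers 5:c
8(e) covers 6:f, 7:b
floor of heap: 0:f, 4:b
completions by unplaced set U, small U first (add the entries for U minus each lowest piece of U):
  |U|=1: {8}:1
  |U|=2: {6,8}:1  {7,8}:1
  |U|=3: {3,6,8}:1  {5,7,8}:1  {6,7,8}:2
  |U|=4: {2,3,6,8}:1  {3,6,7,8}:3  {4,5,7,8}:1  {5,6,7,8}:3
  |U|=5: {2,3,6,7,8}:4  {3,5,6,7,8}:6  {4,5,6,7,8}:4
  |U|=6: {2,3,5,6,7,8}:10  {3,4,5,6,7,8}:10
  |U|=7: {1,2,3,5,6,7,8}:10  {2,3,4,5,6,7,8}:20
  start at 0(f): 30
  start at 4(b): 10
sum over floor = 40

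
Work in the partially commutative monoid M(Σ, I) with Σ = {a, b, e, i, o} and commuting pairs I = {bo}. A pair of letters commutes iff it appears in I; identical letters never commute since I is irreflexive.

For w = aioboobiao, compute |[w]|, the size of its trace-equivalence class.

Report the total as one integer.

10

#0=a has no predecessor
#1=i depends on [0:a]
#2=o depends on [1:i]
#3=b depends on [1:i]
#4=o depends on [2:o]
#5=o depends on [4:o]
#6=b depends on [3:b]
#7=i depends on [5:o, 6:b]
#8=a depends on [7:i]
#9=o depends on [8:a]
sources: [0:a]
N(rest) = Σ N(rest − s) over sources s of rest; N(one piece) = 1:
  size 1 → [9]=1
  size 2 → [8,9]=1
  size 3 → [7,8,9]=1
  size 4 → [5,7,8,9]=1  [6,7,8,9]=1
  size 5 → [3,6,7,8,9]=1  [4,5,7,8,9]=1  [5,6,7,8,9]=2
  size 6 → [2,4,5,7,8,9]=1  [3,5,6,7,8,9]=3  [4,5,6,7,8,9]=3
  size 7 → [2,4,5,6,7,8,9]=4  [3,4,5,6,7,8,9]=6
  size 8 → [2,3,4,5,6,7,8,9]=10
  first=0(a) contributes 10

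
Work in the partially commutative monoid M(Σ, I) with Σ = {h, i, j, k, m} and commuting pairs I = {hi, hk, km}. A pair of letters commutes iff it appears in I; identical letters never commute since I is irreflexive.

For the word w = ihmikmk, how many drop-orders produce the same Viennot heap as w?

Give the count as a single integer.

#0=i has no predecessor
#1=h has no predecessor
#2=m depends on [0:i, 1:h]
#3=i depends on [2:m]
#4=k depends on [3:i]
#5=m depends on [3:i]
#6=k depends on [4:k]
sources: [0:i, 1:h]
N(rest) = Σ N(rest − s) over sources s of rest; N(one piece) = 1:
  size 1 → [5]=1  [6]=1
  size 2 → [4,6]=1  [5,6]=2
  size 3 → [4,5,6]=3
  size 4 → [3,4,5,6]=3
  size 5 → [2,3,4,5,6]=3
  first=0(i) contributes 3
  first=1(h) contributes 3
|[w]| = 6

6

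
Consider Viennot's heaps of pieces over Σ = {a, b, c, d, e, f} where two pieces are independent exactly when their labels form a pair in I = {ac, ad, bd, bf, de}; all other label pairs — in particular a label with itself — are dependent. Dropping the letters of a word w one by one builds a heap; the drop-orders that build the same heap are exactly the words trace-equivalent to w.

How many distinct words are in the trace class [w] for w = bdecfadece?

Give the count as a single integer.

drop 0:b onto floor
drop 1:d onto floor
drop 2:e onto {0:b}
drop 3:c onto {1:d, 2:e}
drop 4:f onto {3:c}
drop 5:a onto {4:f}
drop 6:d onto {4:f}
drop 7:e onto {5:a}
drop 8:c onto {6:d, 7:e}
drop 9:e onto {8:c}
ground layer = {0:b, 1:d}
drop-orders for the pieces not yet dropped (sum over which currently-grounded one goes next):
  1 to go: {9} 1
  2 to go: {8,9} 1
  3 to go: {6,8,9} 1  {7,8,9} 1
  4 to go: {5,7,8,9} 1  {6,7,8,9} 2
  5 to go: {5,6,7,8,9} 3
  6 to go: {4,5,6,7,8,9} 3
  7 to go: {3,4,5,6,7,8,9} 3
  8 to go: {1,3,4,5,6,7,8,9} 3  {2,3,4,5,6,7,8,9} 3
  if 0:b drops first: 6 orders
  if 1:d drops first: 3 orders
heap linearizations: 9

9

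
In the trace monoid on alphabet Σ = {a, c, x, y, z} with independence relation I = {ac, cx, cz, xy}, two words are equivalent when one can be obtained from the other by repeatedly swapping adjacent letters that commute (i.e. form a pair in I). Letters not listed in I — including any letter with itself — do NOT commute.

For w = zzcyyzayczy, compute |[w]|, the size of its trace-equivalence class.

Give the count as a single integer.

6

piece 0:z — minimal
piece 1:z rests on {0:z}
piece 2:c — minimal
piece 3:y rests on {1:z, 2:c}
piece 4:y rests on {3:y}
piece 5:z rests on {4:y}
piece 6:a rests on {5:z}
piece 7:y rests on {6:a}
piece 8:c rests on {7:y}
piece 9:z rests on {7:y}
piece 10:y rests on {8:c, 9:z}
minimal pieces: {0:z, 2:c}
ways to finish when only these pieces remain (= sum over removing one remaining piece with nothing left below it):
  1 left: {10}→1
  2 left: {8,10}→1  {9,10}→1
  3 left: {8,9,10}→2
  4 left: {7,8,9,10}→2
  5 left: {6,7,8,9,10}→2
  6 left: {5,6,7,8,9,10}→2
  7 left: {4,5,6,7,8,9,10}→2
  8 left: {3,4,5,6,7,8,9,10}→2
  9 left: {1,3,4,5,6,7,8,9,10}→2  {2,3,4,5,6,7,8,9,10}→2
  placing 0:z first → 4 extensions
  placing 2:c first → 2 extensions
total linear extensions = 6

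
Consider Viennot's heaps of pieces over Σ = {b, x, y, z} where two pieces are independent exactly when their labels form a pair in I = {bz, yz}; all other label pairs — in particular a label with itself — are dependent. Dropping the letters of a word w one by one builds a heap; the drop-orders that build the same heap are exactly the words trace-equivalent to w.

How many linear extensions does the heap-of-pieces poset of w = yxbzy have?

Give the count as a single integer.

piece 0:y — minimal
piece 1:x rests on {0:y}
piece 2:b rests on {1:x}
piece 3:z rests on {1:x}
piece 4:y rests on {2:b}
minimal pieces: {0:y}
ways to finish when only these pieces remain (= sum over removing one remaining piece with nothing left below it):
  1 left: {3}→1  {4}→1
  2 left: {2,4}→1  {3,4}→2
  3 left: {2,3,4}→3
  placing 0:y first → 3 extensions

3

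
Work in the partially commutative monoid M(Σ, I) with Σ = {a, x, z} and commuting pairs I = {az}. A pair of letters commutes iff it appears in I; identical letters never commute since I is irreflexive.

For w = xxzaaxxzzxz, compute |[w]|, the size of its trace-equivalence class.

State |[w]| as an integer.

3

#0=x has no predecessor
#1=x depends on [0:x]
#2=z depends on [1:x]
#3=a depends on [1:x]
#4=a depends on [3:a]
#5=x depends on [2:z, 4:a]
#6=x depends on [5:x]
#7=z depends on [6:x]
#8=z depends on [7:z]
#9=x depends on [8:z]
#10=z depends on [9:x]
sources: [0:x]
N(rest) = Σ N(rest − s) over sources s of rest; N(one piece) = 1:
  size 1 → [10]=1
  size 2 → [9,10]=1
  size 3 → [8,9,10]=1
  size 4 → [7,8,9,10]=1
  size 5 → [6,7,8,9,10]=1
  size 6 → [5,6,7,8,9,10]=1
  size 7 → [2,5,6,7,8,9,10]=1  [4,5,6,7,8,9,10]=1
  size 8 → [2,4,5,6,7,8,9,10]=2  [3,4,5,6,7,8,9,10]=1
  size 9 → [2,3,4,5,6,7,8,9,10]=3
  first=0(x) contributes 3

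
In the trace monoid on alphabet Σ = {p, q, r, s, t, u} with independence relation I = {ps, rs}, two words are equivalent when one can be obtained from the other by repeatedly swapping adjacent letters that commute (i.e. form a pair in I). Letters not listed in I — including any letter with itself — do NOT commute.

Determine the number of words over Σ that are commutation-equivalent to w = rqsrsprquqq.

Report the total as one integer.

piece 0:r — minimal
piece 1:q rests on {0:r}
piece 2:s rests on {1:q}
piece 3:r rests on {1:q}
piece 4:s rests on {2:s}
piece 5:p rests on {3:r}
piece 6:r rests on {5:p}
piece 7:q rests on {4:s, 6:r}
piece 8:u rests on {7:q}
piece 9:q rests on {8:u}
piece 10:q rests on {9:q}
minimal pieces: {0:r}
ways to finish when only these pieces remain (= sum over removing one remaining piece with nothing left below it):
  1 left: {10}→1
  2 left: {9,10}→1
  3 left: {8,9,10}→1
  4 left: {7,8,9,10}→1
  5 left: {4,7,8,9,10}→1  {6,7,8,9,10}→1
  6 left: {2,4,7,8,9,10}→1  {4,6,7,8,9,10}→2  {5,6,7,8,9,10}→1
  7 left: {2,4,6,7,8,9,10}→3  {3,5,6,7,8,9,10}→1  {4,5,6,7,8,9,10}→3
  8 left: {2,4,5,6,7,8,9,10}→6  {3,4,5,6,7,8,9,10}→4
  9 left: {2,3,4,5,6,7,8,9,10}→10
  placing 0:r first → 10 extensions

10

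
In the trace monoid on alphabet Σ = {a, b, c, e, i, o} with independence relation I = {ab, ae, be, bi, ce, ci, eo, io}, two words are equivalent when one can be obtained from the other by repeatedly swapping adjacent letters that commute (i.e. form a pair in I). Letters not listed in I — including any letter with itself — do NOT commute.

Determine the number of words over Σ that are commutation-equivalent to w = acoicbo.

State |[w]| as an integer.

6

0(a) covers ∅
1(c) covers 0:a
2(o) covers 1:c
3(i) covers 0:a
4(c) covers 2:o
5(b) covers 4:c
6(o) covers 5:b
floor of heap: 0:a
completions by unplaced set U, small U first (add the entries for U minus each lowest piece of U):
  |U|=1: {3}:1  {6}:1
  |U|=2: {3,6}:2  {5,6}:1
  |U|=3: {3,5,6}:3  {4,5,6}:1
  |U|=4: {2,4,5,6}:1  {3,4,5,6}:4
  |U|=5: {1,2,4,5,6}:1  {2,3,4,5,6}:5
  start at 0(a): 6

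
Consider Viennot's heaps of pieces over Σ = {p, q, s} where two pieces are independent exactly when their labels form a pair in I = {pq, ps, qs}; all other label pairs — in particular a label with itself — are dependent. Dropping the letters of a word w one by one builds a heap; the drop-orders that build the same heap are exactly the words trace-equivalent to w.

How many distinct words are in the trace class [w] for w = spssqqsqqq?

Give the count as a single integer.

0(s) covers ∅
1(p) covers ∅
2(s) covers 0:s
3(s) covers 2:s
4(q) covers ∅
5(q) covers 4:q
6(s) covers 3:s
7(q) covers 5:q
8(q) covers 7:q
9(q) covers 8:q
floor of heap: 0:s, 1:p, 4:q
completions by unplaced set U, small U first (add the entries for U minus each lowest piece of U):
  |U|=1: {1}:1  {6}:1  {9}:1
  |U|=2: {1,6}:2  {1,9}:2  {3,6}:1  {6,9}:2  {8,9}:1
  |U|=3: {1,3,6}:3  {1,6,9}:6  {1,8,9}:3  {2,3,6}:1  {3,6,9}:3  {6,8,9}:3  {7,8,9}:1
  |U|=4: {0,2,3,6}:1  {1,2,3,6}:4  {1,3,6,9}:12  {1,6,8,9}:12  {1,7,8,9}:4  {2,3,6,9}:4  {3,6,8,9}:6  {5,7,8,9}:1  {6,7,8,9}:4
  |U|=5: {0,1,2,3,6}:5  {0,2,3,6,9}:5  {1,2,3,6,9}:20  {1,3,6,8,9}:30  {1,5,7,8,9}:5  {1,6,7,8,9}:20  {2,3,6,8,9}:10  {3,6,7,8,9}:10  {4,5,7,8,9}:1  {5,6,7,8,9}:5
  |U|=6: {0,1,2,3,6,9}:30  {0,2,3,6,8,9}:15  {1,2,3,6,8,9}:60  {1,3,6,7,8,9}:60  {1,4,5,7,8,9}:6  {1,5,6,7,8,9}:30  {2,3,6,7,8,9}:20  {3,5,6,7,8,9}:15  {4,5,6,7,8,9}:6
  |U|=7: {0,1,2,3,6,8,9}:105  {0,2,3,6,7,8,9}:35  {1,2,3,6,7,8,9}:140  {1,3,5,6,7,8,9}:105  {1,4,5,6,7,8,9}:42  {2,3,5,6,7,8,9}:35  {3,4,5,6,7,8,9}:21
  |U|=8: {0,1,2,3,6,7,8,9}:280  {0,2,3,5,6,7,8,9}:70  {1,2,3,5,6,7,8,9}:280  {1,3,4,5,6,7,8,9}:168  {2,3,4,5,6,7,8,9}:56
  start at 0(s): 504
  start at 1(p): 126
  start at 4(q): 630
sum over floor = 1260

1260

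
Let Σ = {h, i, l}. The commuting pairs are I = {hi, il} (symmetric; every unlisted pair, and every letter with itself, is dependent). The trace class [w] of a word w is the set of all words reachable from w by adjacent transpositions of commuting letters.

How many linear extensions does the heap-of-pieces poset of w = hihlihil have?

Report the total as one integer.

56

piece 0:h — minimal
piece 1:i — minimal
piece 2:h rests on {0:h}
piece 3:l rests on {2:h}
piece 4:i rests on {1:i}
piece 5:h rests on {3:l}
piece 6:i rests on {4:i}
piece 7:l rests on {5:h}
minimal pieces: {0:h, 1:i}
ways to finish when only these pieces remain (= sum over removing one remaining piece with nothing left below it):
  1 left: {6}→1  {7}→1
  2 left: {4,6}→1  {5,7}→1  {6,7}→2
  3 left: {1,4,6}→1  {3,5,7}→1  {4,6,7}→3  {5,6,7}→3
  4 left: {1,4,6,7}→4  {2,3,5,7}→1  {3,5,6,7}→4  {4,5,6,7}→6
  5 left: {0,2,3,5,7}→1  {1,4,5,6,7}→10  {2,3,5,6,7}→5  {3,4,5,6,7}→10
  6 left: {0,2,3,5,6,7}→6  {1,3,4,5,6,7}→20  {2,3,4,5,6,7}→15
  placing 0:h first → 35 extensions
  placing 1:i first → 21 extensions
total linear extensions = 56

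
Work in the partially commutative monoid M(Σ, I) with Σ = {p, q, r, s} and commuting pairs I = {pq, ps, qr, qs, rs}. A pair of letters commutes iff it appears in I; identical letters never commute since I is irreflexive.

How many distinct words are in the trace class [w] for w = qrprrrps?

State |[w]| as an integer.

56

#0=q has no predecessor
#1=r has no predecessor
#2=p depends on [1:r]
#3=r depends on [2:p]
#4=r depends on [3:r]
#5=r depends on [4:r]
#6=p depends on [5:r]
#7=s has no predecessor
sources: [0:q, 1:r, 7:s]
N(rest) = Σ N(rest − s) over sources s of rest; N(one piece) = 1:
  size 1 → [0]=1  [6]=1  [7]=1
  size 2 → [0,6]=2  [0,7]=2  [5,6]=1  [6,7]=2
  size 3 → [0,5,6]=3  [0,6,7]=6  [4,5,6]=1  [5,6,7]=3
  size 4 → [0,4,5,6]=4  [0,5,6,7]=12  [3,4,5,6]=1  [4,5,6,7]=4
  size 5 → [0,3,4,5,6]=5  [0,4,5,6,7]=20  [2,3,4,5,6]=1  [3,4,5,6,7]=5
  size 6 → [0,2,3,4,5,6]=6  [0,3,4,5,6,7]=30  [1,2,3,4,5,6]=1  [2,3,4,5,6,7]=6
  first=0(q) contributes 7
  first=1(r) contributes 42
  first=7(s) contributes 7
|[w]| = 56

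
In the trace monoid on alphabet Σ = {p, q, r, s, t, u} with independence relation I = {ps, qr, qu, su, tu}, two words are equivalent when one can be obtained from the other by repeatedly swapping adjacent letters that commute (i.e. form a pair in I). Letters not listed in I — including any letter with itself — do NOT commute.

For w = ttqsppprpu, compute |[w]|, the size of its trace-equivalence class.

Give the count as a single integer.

4

piece 0:t — minimal
piece 1:t rests on {0:t}
piece 2:q rests on {1:t}
piece 3:s rests on {2:q}
piece 4:p rests on {2:q}
piece 5:p rests on {4:p}
piece 6:p rests on {5:p}
piece 7:r rests on {3:s, 6:p}
piece 8:p rests on {7:r}
piece 9:u rests on {8:p}
minimal pieces: {0:t}
ways to finish when only these pieces remain (= sum over removing one remaining piece with nothing left below it):
  1 left: {9}→1
  2 left: {8,9}→1
  3 left: {7,8,9}→1
  4 left: {3,7,8,9}→1  {6,7,8,9}→1
  5 left: {3,6,7,8,9}→2  {5,6,7,8,9}→1
  6 left: {3,5,6,7,8,9}→3  {4,5,6,7,8,9}→1
  7 left: {3,4,5,6,7,8,9}→4
  8 left: {2,3,4,5,6,7,8,9}→4
  placing 0:t first → 4 extensions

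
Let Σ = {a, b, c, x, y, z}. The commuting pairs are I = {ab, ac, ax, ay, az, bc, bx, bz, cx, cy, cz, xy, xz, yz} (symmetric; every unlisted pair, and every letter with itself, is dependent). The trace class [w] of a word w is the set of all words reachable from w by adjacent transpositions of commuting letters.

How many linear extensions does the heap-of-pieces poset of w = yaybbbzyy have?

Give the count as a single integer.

piece 0:y — minimal
piece 1:a — minimal
piece 2:y rests on {0:y}
piece 3:b rests on {2:y}
piece 4:b rests on {3:b}
piece 5:b rests on {4:b}
piece 6:z — minimal
piece 7:y rests on {5:b}
piece 8:y rests on {7:y}
minimal pieces: {0:y, 1:a, 6:z}
ways to finish when only these pieces remain (= sum over removing one remaining piece with nothing left below it):
  1 left: {1}→1  {6}→1  {8}→1
  2 left: {1,6}→2  {1,8}→2  {6,8}→2  {7,8}→1
  3 left: {1,6,8}→6  {1,7,8}→3  {5,7,8}→1  {6,7,8}→3
  4 left: {1,5,7,8}→4  {1,6,7,8}→12  {4,5,7,8}→1  {5,6,7,8}→4
  5 left: {1,4,5,7,8}→5  {1,5,6,7,8}→20  {3,4,5,7,8}→1  {4,5,6,7,8}→5
  6 left: {1,3,4,5,7,8}→6  {1,4,5,6,7,8}→30  {2,3,4,5,7,8}→1  {3,4,5,6,7,8}→6
  7 left: {0,2,3,4,5,7,8}→1  {1,2,3,4,5,7,8}→7  {1,3,4,5,6,7,8}→42  {2,3,4,5,6,7,8}→7
  placing 0:y first → 56 extensions
  placing 1:a first → 8 extensions
  placing 6:z first → 8 extensions
total linear extensions = 72

72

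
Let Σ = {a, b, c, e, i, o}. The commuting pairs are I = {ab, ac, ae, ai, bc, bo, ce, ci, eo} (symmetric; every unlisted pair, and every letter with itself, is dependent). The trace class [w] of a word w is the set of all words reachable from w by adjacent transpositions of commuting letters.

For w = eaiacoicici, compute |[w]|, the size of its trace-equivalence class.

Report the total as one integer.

piece 0:e — minimal
piece 1:a — minimal
piece 2:i rests on {0:e}
piece 3:a rests on {1:a}
piece 4:c — minimal
piece 5:o rests on {2:i, 3:a, 4:c}
piece 6:i rests on {5:o}
piece 7:c rests on {5:o}
piece 8:i rests on {6:i}
piece 9:c rests on {7:c}
piece 10:i rests on {8:i}
minimal pieces: {0:e, 1:a, 4:c}
ways to finish when only these pieces remain (= sum over removing one remaining piece with nothing left below it):
  1 left: {9}→1  {10}→1
  2 left: {7,9}→1  {8,10}→1  {9,10}→2
  3 left: {6,8,10}→1  {7,9,10}→3  {8,9,10}→3
  4 left: {6,8,9,10}→4  {7,8,9,10}→6
  5 left: {6,7,8,9,10}→10
  6 left: {5,6,7,8,9,10}→10
  7 left: {2,5,6,7,8,9,10}→10  {3,5,6,7,8,9,10}→10  {4,5,6,7,8,9,10}→10
  8 left: {0,2,5,6,7,8,9,10}→10  {1,3,5,6,7,8,9,10}→10  {2,3,5,6,7,8,9,10}→20  {2,4,5,6,7,8,9,10}→20  {3,4,5,6,7,8,9,10}→20
  9 left: {0,2,3,5,6,7,8,9,10}→30  {0,2,4,5,6,7,8,9,10}→30  {1,2,3,5,6,7,8,9,10}→30  {1,3,4,5,6,7,8,9,10}→30  {2,3,4,5,6,7,8,9,10}→60
  placing 0:e first → 120 extensions
  placing 1:a first → 120 extensions
  placing 4:c first → 60 extensions
total linear extensions = 300

300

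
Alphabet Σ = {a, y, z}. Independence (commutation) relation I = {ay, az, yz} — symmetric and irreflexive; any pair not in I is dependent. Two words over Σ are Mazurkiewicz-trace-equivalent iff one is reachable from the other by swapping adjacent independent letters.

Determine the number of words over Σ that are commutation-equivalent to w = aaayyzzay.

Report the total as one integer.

1260

0(a) covers ∅
1(a) covers 0:a
2(a) covers 1:a
3(y) covers ∅
4(y) covers 3:y
5(z) covers ∅
6(z) covers 5:z
7(a) covers 2:a
8(y) covers 4:y
floor of heap: 0:a, 3:y, 5:z
completions by unplaced set U, small U first (add the entries for U minus each lowest piece of U):
  |U|=1: {6}:1  {7}:1  {8}:1
  |U|=2: {2,7}:1  {4,8}:1  {5,6}:1  {6,7}:2  {6,8}:2  {7,8}:2
  |U|=3: {1,2,7}:1  {2,6,7}:3  {2,7,8}:3  {3,4,8}:1  {4,6,8}:3  {4,7,8}:3  {5,6,7}:3  {5,6,8}:3  {6,7,8}:6
  |U|=4: {0,1,2,7}:1  {1,2,6,7}:4  {1,2,7,8}:4  {2,4,7,8}:6  {2,5,6,7}:6  {2,6,7,8}:12  {3,4,6,8}:4  {3,4,7,8}:4  {4,5,6,8}:6  {4,6,7,8}:12  {5,6,7,8}:12
  |U|=5: {0,1,2,6,7}:5  {0,1,2,7,8}:5  {1,2,4,7,8}:10  {1,2,5,6,7}:10  {1,2,6,7,8}:20  {2,3,4,7,8}:10  {2,4,6,7,8}:30  {2,5,6,7,8}:30  {3,4,5,6,8}:10  {3,4,6,7,8}:20  {4,5,6,7,8}:30
  |U|=6: {0,1,2,4,7,8}:15  {0,1,2,5,6,7}:15  {0,1,2,6,7,8}:30  {1,2,3,4,7,8}:20  {1,2,4,6,7,8}:60  {1,2,5,6,7,8}:60  {2,3,4,6,7,8}:60  {2,4,5,6,7,8}:90  {3,4,5,6,7,8}:60
  |U|=7: {0,1,2,3,4,7,8}:35  {0,1,2,4,6,7,8}:105  {0,1,2,5,6,7,8}:105  {1,2,3,4,6,7,8}:140  {1,2,4,5,6,7,8}:210  {2,3,4,5,6,7,8}:210
  start at 0(a): 560
  start at 3(y): 420
  start at 5(z): 280
sum over floor = 1260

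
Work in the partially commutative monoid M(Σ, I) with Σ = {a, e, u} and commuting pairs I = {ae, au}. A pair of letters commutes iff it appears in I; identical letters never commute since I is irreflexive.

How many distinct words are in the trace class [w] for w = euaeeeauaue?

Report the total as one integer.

165

piece 0:e — minimal
piece 1:u rests on {0:e}
piece 2:a — minimal
piece 3:e rests on {1:u}
piece 4:e rests on {3:e}
piece 5:e rests on {4:e}
piece 6:a rests on {2:a}
piece 7:u rests on {5:e}
piece 8:a rests on {6:a}
piece 9:u rests on {7:u}
piece 10:e rests on {9:u}
minimal pieces: {0:e, 2:a}
ways to finish when only these pieces remain (= sum over removing one remaining piece with nothing left below it):
  1 left: {8}→1  {10}→1
  2 left: {6,8}→1  {8,10}→2  {9,10}→1
  3 left: {2,6,8}→1  {6,8,10}→3  {7,9,10}→1  {8,9,10}→3
  4 left: {2,6,8,10}→4  {5,7,9,10}→1  {6,8,9,10}→6  {7,8,9,10}→4
  5 left: {2,6,8,9,10}→10  {4,5,7,9,10}→1  {5,7,8,9,10}→5  {6,7,8,9,10}→10
  6 left: {2,6,7,8,9,10}→20  {3,4,5,7,9,10}→1  {4,5,7,8,9,10}→6  {5,6,7,8,9,10}→15
  7 left: {1,3,4,5,7,9,10}→1  {2,5,6,7,8,9,10}→35  {3,4,5,7,8,9,10}→7  {4,5,6,7,8,9,10}→21
  8 left: {0,1,3,4,5,7,9,10}→1  {1,3,4,5,7,8,9,10}→8  {2,4,5,6,7,8,9,10}→56  {3,4,5,6,7,8,9,10}→28
  9 left: {0,1,3,4,5,7,8,9,10}→9  {1,3,4,5,6,7,8,9,10}→36  {2,3,4,5,6,7,8,9,10}→84
  placing 0:e first → 120 extensions
  placing 2:a first → 45 extensions
total linear extensions = 165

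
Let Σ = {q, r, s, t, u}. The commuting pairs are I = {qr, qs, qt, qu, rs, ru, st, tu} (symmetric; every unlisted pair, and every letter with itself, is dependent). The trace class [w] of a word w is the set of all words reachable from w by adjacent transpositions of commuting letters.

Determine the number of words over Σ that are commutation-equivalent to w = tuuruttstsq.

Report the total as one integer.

piece 0:t — minimal
piece 1:u — minimal
piece 2:u rests on {1:u}
piece 3:r rests on {0:t}
piece 4:u rests on {2:u}
piece 5:t rests on {3:r}
piece 6:t rests on {5:t}
piece 7:s rests on {4:u}
piece 8:t rests on {6:t}
piece 9:s rests on {7:s}
piece 10:q — minimal
minimal pieces: {0:t, 1:u, 10:q}
ways to finish when only these pieces remain (= sum over removing one remaining piece with nothing left below it):
  1 left: {8}→1  {9}→1  {10}→1
  2 left: {6,8}→1  {7,9}→1  {8,9}→2  {8,10}→2  {9,10}→2
  3 left: {4,7,9}→1  {5,6,8}→1  {6,8,9}→3  {6,8,10}→3  {7,8,9}→3  {7,9,10}→3  {8,9,10}→6
  4 left: {2,4,7,9}→1  {3,5,6,8}→1  {4,7,8,9}→4  {4,7,9,10}→4  {5,6,8,9}→4  {5,6,8,10}→4  {6,7,8,9}→6  {6,8,9,10}→12  {7,8,9,10}→12
  5 left: {0,3,5,6,8}→1  {1,2,4,7,9}→1  {2,4,7,8,9}→5  {2,4,7,9,10}→5  {3,5,6,8,9}→5  {3,5,6,8,10}→5  {4,6,7,8,9}→10  {4,7,8,9,10}→20  {5,6,7,8,9}→10  {5,6,8,9,10}→20  {6,7,8,9,10}→30
  6 left: {0,3,5,6,8,9}→6  {0,3,5,6,8,10}→6  {1,2,4,7,8,9}→6  {1,2,4,7,9,10}→6  {2,4,6,7,8,9}→15  {2,4,7,8,9,10}→30  {3,5,6,7,8,9}→15  {3,5,6,8,9,10}→30  {4,5,6,7,8,9}→20  {4,6,7,8,9,10}→60  {5,6,7,8,9,10}→60
  7 left: {0,3,5,6,7,8,9}→21  {0,3,5,6,8,9,10}→42  {1,2,4,6,7,8,9}→21  {1,2,4,7,8,9,10}→42  {2,4,5,6,7,8,9}→35  {2,4,6,7,8,9,10}→105  {3,4,5,6,7,8,9}→35  {3,5,6,7,8,9,10}→105  {4,5,6,7,8,9,10}→140
  8 left: {0,3,4,5,6,7,8,9}→56  {0,3,5,6,7,8,9,10}→168  {1,2,4,5,6,7,8,9}→56  {1,2,4,6,7,8,9,10}→168  {2,3,4,5,6,7,8,9}→70  {2,4,5,6,7,8,9,10}→280  {3,4,5,6,7,8,9,10}→280
  9 left: {0,2,3,4,5,6,7,8,9}→126  {0,3,4,5,6,7,8,9,10}→504  {1,2,3,4,5,6,7,8,9}→126  {1,2,4,5,6,7,8,9,10}→504  {2,3,4,5,6,7,8,9,10}→630
  placing 0:t first → 1260 extensions
  placing 1:u first → 1260 extensions
  placing 10:q first → 252 extensions
total linear extensions = 2772

2772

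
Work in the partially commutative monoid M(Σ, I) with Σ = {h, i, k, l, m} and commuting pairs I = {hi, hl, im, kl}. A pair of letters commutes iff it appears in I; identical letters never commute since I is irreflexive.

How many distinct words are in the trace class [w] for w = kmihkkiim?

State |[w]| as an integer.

9

piece 0:k — minimal
piece 1:m rests on {0:k}
piece 2:i rests on {0:k}
piece 3:h rests on {1:m}
piece 4:k rests on {2:i, 3:h}
piece 5:k rests on {4:k}
piece 6:i rests on {5:k}
piece 7:i rests on {6:i}
piece 8:m rests on {5:k}
minimal pieces: {0:k}
ways to finish when only these pieces remain (= sum over removing one remaining piece with nothing left below it):
  1 left: {7}→1  {8}→1
  2 left: {6,7}→1  {7,8}→2
  3 left: {6,7,8}→3
  4 left: {5,6,7,8}→3
  5 left: {4,5,6,7,8}→3
  6 left: {2,4,5,6,7,8}→3  {3,4,5,6,7,8}→3
  7 left: {1,3,4,5,6,7,8}→3  {2,3,4,5,6,7,8}→6
  placing 0:k first → 9 extensions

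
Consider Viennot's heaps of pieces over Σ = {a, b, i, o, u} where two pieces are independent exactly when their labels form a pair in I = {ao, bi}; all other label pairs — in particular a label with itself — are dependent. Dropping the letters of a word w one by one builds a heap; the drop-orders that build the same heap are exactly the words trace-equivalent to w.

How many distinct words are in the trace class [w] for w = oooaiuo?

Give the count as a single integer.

4

0(o) covers ∅
1(o) covers 0:o
2(o) covers 1:o
3(a) covers ∅
4(i) covers 2:o, 3:a
5(u) covers 4:i
6(o) covers 5:u
floor of heap: 0:o, 3:a
completions by unplaced set U, small U first (add the entries for U minus each lowest piece of U):
  |U|=1: {6}:1
  |U|=2: {5,6}:1
  |U|=3: {4,5,6}:1
  |U|=4: {2,4,5,6}:1  {3,4,5,6}:1
  |U|=5: {1,2,4,5,6}:1  {2,3,4,5,6}:2
  start at 0(o): 3
  start at 3(a): 1
sum over floor = 4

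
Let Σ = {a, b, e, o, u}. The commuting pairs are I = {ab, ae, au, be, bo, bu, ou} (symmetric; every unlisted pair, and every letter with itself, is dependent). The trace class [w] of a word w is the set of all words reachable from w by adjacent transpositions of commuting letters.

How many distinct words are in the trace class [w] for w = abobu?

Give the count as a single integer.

0(a) covers ∅
1(b) covers ∅
2(o) covers 0:a
3(b) covers 1:b
4(u) covers ∅
floor of heap: 0:a, 1:b, 4:u
completions by unplaced set U, small U first (add the entries for U minus each lowest piece of U):
  |U|=1: {2}:1  {3}:1  {4}:1
  |U|=2: {0,2}:1  {1,3}:1  {2,3}:2  {2,4}:2  {3,4}:2
  |U|=3: {0,2,3}:3  {0,2,4}:3  {1,2,3}:3  {1,3,4}:3  {2,3,4}:6
  start at 0(a): 12
  start at 1(b): 12
  start at 4(u): 6
sum over floor = 30

30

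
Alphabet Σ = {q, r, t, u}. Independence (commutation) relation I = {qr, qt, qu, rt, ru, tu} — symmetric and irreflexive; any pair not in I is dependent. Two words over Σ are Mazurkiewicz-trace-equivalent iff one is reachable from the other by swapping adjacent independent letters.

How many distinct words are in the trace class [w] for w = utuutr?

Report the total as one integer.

drop 0:u onto floor
drop 1:t onto floor
drop 2:u onto {0:u}
drop 3:u onto {2:u}
drop 4:t onto {1:t}
drop 5:r onto floor
ground layer = {0:u, 1:t, 5:r}
drop-orders for the pieces not yet dropped (sum over which currently-grounded one goes next):
  1 to go: {3} 1  {4} 1  {5} 1
  2 to go: {1,4} 1  {2,3} 1  {3,4} 2  {3,5} 2  {4,5} 2
  3 to go: {0,2,3} 1  {1,3,4} 3  {1,4,5} 3  {2,3,4} 3  {2,3,5} 3  {3,4,5} 6
  4 to go: {0,2,3,4} 4  {0,2,3,5} 4  {1,2,3,4} 6  {1,3,4,5} 12  {2,3,4,5} 12
  if 0:u drops first: 30 orders
  if 1:t drops first: 20 orders
  if 5:r drops first: 10 orders
heap linearizations: 60

60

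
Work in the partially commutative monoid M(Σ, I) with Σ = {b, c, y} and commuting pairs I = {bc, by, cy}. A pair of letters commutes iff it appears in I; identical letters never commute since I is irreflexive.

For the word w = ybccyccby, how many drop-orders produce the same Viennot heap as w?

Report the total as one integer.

1260

piece 0:y — minimal
piece 1:b — minimal
piece 2:c — minimal
piece 3:c rests on {2:c}
piece 4:y rests on {0:y}
piece 5:c rests on {3:c}
piece 6:c rests on {5:c}
piece 7:b rests on {1:b}
piece 8:y rests on {4:y}
minimal pieces: {0:y, 1:b, 2:c}
ways to finish when only these pieces remain (= sum over removing one remaining piece with nothing left below it):
  1 left: {6}→1  {7}→1  {8}→1
  2 left: {1,7}→1  {4,8}→1  {5,6}→1  {6,7}→2  {6,8}→2  {7,8}→2
  3 left: {0,4,8}→1  {1,6,7}→3  {1,7,8}→3  {3,5,6}→1  {4,6,8}→3  {4,7,8}→3  {5,6,7}→3  {5,6,8}→3  {6,7,8}→6
  4 left: {0,4,6,8}→4  {0,4,7,8}→4  {1,4,7,8}→6  {1,5,6,7}→6  {1,6,7,8}→12  {2,3,5,6}→1  {3,5,6,7}→4  {3,5,6,8}→4  {4,5,6,8}→6  {4,6,7,8}→12  {5,6,7,8}→12
  5 left: {0,1,4,7,8}→10  {0,4,5,6,8}→10  {0,4,6,7,8}→20  {1,3,5,6,7}→10  {1,4,6,7,8}→30  {1,5,6,7,8}→30  {2,3,5,6,7}→5  {2,3,5,6,8}→5  {3,4,5,6,8}→10  {3,5,6,7,8}→20  {4,5,6,7,8}→30
  6 left: {0,1,4,6,7,8}→60  {0,3,4,5,6,8}→20  {0,4,5,6,7,8}→60  {1,2,3,5,6,7}→15  {1,3,5,6,7,8}→60  {1,4,5,6,7,8}→90  {2,3,4,5,6,8}→15  {2,3,5,6,7,8}→30  {3,4,5,6,7,8}→60
  7 left: {0,1,4,5,6,7,8}→210  {0,2,3,4,5,6,8}→35  {0,3,4,5,6,7,8}→140  {1,2,3,5,6,7,8}→105  {1,3,4,5,6,7,8}→210  {2,3,4,5,6,7,8}→105
  placing 0:y first → 420 extensions
  placing 1:b first → 280 extensions
  placing 2:c first → 560 extensions
total linear extensions = 1260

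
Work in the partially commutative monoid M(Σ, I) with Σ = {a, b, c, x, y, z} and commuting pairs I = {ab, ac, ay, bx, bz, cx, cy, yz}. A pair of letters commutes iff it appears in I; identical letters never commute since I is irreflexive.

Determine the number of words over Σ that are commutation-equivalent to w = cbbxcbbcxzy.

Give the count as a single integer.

100

#0=c has no predecessor
#1=b depends on [0:c]
#2=b depends on [1:b]
#3=x has no predecessor
#4=c depends on [2:b]
#5=b depends on [4:c]
#6=b depends on [5:b]
#7=c depends on [6:b]
#8=x depends on [3:x]
#9=z depends on [7:c, 8:x]
#10=y depends on [6:b, 8:x]
sources: [0:c, 3:x]
N(rest) = Σ N(rest − s) over sources s of rest; N(one piece) = 1:
  size 1 → [9]=1  [10]=1
  size 2 → [7,9]=1  [9,10]=2
  size 3 → [7,9,10]=3  [8,9,10]=2
  size 4 → [3,8,9,10]=2  [6,7,9,10]=3  [7,8,9,10]=5
  size 5 → [3,7,8,9,10]=7  [5,6,7,9,10]=3  [6,7,8,9,10]=8
  size 6 → [3,6,7,8,9,10]=15  [4,5,6,7,9,10]=3  [5,6,7,8,9,10]=11
  size 7 → [2,4,5,6,7,9,10]=3  [3,5,6,7,8,9,10]=26  [4,5,6,7,8,9,10]=14
  size 8 → [1,2,4,5,6,7,9,10]=3  [2,4,5,6,7,8,9,10]=17  [3,4,5,6,7,8,9,10]=40
  size 9 → [0,1,2,4,5,6,7,9,10]=3  [1,2,4,5,6,7,8,9,10]=20  [2,3,4,5,6,7,8,9,10]=57
  first=0(c) contributes 77
  first=3(x) contributes 23
|[w]| = 100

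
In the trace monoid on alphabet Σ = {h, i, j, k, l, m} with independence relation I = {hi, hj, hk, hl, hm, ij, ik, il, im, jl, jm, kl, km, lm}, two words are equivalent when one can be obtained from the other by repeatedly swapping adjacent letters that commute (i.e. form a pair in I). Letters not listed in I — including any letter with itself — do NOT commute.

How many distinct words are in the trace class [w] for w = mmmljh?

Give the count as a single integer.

120

piece 0:m — minimal
piece 1:m rests on {0:m}
piece 2:m rests on {1:m}
piece 3:l — minimal
piece 4:j — minimal
piece 5:h — minimal
minimal pieces: {0:m, 3:l, 4:j, 5:h}
ways to finish when only these pieces remain (= sum over removing one remaining piece with nothing left below it):
  1 left: {2}→1  {3}→1  {4}→1  {5}→1
  2 left: {1,2}→1  {2,3}→2  {2,4}→2  {2,5}→2  {3,4}→2  {3,5}→2  {4,5}→2
  3 left: {0,1,2}→1  {1,2,3}→3  {1,2,4}→3  {1,2,5}→3  {2,3,4}→6  {2,3,5}→6  {2,4,5}→6  {3,4,5}→6
  4 left: {0,1,2,3}→4  {0,1,2,4}→4  {0,1,2,5}→4  {1,2,3,4}→12  {1,2,3,5}→12  {1,2,4,5}→12  {2,3,4,5}→24
  placing 0:m first → 60 extensions
  placing 3:l first → 20 extensions
  placing 4:j first → 20 extensions
  placing 5:h first → 20 extensions
total linear extensions = 120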